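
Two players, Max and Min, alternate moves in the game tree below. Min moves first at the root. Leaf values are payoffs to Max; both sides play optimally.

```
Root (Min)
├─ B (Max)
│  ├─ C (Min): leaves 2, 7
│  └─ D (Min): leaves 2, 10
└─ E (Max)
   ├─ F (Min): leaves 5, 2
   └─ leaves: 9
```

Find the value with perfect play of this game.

2

C (Min): min(2, 7) = 2
D (Min): min(2, 10) = 2
B (Max): max(2, 2) = 2
F (Min): min(5, 2) = 2
E (Max): max(2, 9) = 9
Root (Min): min(2, 9) = 2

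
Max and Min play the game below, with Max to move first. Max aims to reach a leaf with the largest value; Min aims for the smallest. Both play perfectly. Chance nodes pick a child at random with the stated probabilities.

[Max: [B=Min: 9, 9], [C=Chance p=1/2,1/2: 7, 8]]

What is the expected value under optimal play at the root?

B (Min): min(9, 9) = 9
C (Chance): 1/2·7 + 1/2·8 = 7.5
Root (Max): max(9, 7.5) = 9

9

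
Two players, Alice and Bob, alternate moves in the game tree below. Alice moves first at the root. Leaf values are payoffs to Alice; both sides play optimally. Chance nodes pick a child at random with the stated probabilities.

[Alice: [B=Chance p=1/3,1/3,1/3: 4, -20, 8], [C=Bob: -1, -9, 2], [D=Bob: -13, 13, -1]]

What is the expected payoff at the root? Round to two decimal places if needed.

-2.67

B (Chance): 1/3·4 + 1/3·-20 + 1/3·8 = -2.67
C (Bob): min(-1, -9, 2) = -9
D (Bob): min(-13, 13, -1) = -13
Root (Alice): max(-2.67, -9, -13) = -2.67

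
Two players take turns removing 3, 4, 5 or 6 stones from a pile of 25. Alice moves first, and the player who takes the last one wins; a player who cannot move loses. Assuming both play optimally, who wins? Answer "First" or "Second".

First

i:   0  1  2  3  4  5  6  7  8  9 10 11 12 13 14 15 16 17 18 19 20 21 22 23 24 25
     L  L  L  W  W  W  W  W  W  L  L  L  W  W  W  W  W  W  L  L  L  W  W  W  W  W
Position 25 is W, so the first player wins.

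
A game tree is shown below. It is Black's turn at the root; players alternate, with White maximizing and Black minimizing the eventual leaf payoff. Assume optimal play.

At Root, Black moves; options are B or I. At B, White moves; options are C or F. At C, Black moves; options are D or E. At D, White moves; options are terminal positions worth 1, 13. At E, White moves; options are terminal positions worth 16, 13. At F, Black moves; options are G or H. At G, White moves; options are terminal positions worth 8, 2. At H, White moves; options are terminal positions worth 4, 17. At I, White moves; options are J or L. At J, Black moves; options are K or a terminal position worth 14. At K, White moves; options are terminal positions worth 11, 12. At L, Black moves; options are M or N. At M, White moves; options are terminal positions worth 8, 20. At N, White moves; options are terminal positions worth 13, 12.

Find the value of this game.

13

D (White): max(1, 13) = 13
E (White): max(16, 13) = 16
C (Black): min(13, 16) = 13
G (White): max(8, 2) = 8
H (White): max(4, 17) = 17
F (Black): min(8, 17) = 8
B (White): max(13, 8) = 13
K (White): max(11, 12) = 12
J (Black): min(12, 14) = 12
M (White): max(8, 20) = 20
N (White): max(13, 12) = 13
L (Black): min(20, 13) = 13
I (White): max(12, 13) = 13
Root (Black): min(13, 13) = 13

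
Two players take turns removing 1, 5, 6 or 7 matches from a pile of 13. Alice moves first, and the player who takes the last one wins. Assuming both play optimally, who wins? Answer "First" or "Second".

W/L table (W = player to move can force a win):
i:   0  1  2  3  4  5  6  7  8  9 10 11 12 13
     L  W  L  W  L  W  W  W  W  W  W  W  L  W
Position 13 is W, so the first player wins.

First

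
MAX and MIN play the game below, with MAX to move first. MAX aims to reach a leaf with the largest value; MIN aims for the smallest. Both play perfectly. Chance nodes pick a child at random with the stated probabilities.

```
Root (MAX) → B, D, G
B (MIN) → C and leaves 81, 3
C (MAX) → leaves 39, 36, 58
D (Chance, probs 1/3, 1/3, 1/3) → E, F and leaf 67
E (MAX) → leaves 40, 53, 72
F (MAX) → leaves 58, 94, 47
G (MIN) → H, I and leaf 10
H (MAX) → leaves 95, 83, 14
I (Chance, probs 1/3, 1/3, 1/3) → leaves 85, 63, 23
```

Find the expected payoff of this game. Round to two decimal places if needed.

77.67

C (MAX): max(39, 36, 58) = 58
B (MIN): min(58, 81, 3) = 3
E (MAX): max(40, 53, 72) = 72
F (MAX): max(58, 94, 47) = 94
D (Chance): 1/3·72 + 1/3·94 + 1/3·67 = 77.67
H (MAX): max(95, 83, 14) = 95
I (Chance): 1/3·85 + 1/3·63 + 1/3·23 = 57
G (MIN): min(95, 57, 10) = 10
Root (MAX): max(3, 77.67, 10) = 77.67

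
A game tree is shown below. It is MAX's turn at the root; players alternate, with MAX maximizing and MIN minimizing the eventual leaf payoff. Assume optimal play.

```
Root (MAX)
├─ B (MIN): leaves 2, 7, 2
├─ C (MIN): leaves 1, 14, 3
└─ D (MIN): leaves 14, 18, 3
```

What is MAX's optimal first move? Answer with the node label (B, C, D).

B (MIN): min(2, 7, 2) = 2
C (MIN): min(1, 14, 3) = 1
D (MIN): min(14, 18, 3) = 3
Root (MAX): max(2, 1, 3) = 3
MAX picks the child with the highest value: D (value 3).

D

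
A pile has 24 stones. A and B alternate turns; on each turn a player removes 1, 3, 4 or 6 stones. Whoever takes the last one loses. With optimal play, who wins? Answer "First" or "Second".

Compute winning (W) and losing (L) positions by backward induction:
i:   0  1  2  3  4  5  6  7  8  9 10 11 12 13 14 15 16 17 18 19 20 21 22 23 24
     W  L  W  L  W  W  W  W  L  W  L  W  W  W  W  L  W  L  W  W  W  W  L  W  L
Position 24 is L, so the second player wins.

Second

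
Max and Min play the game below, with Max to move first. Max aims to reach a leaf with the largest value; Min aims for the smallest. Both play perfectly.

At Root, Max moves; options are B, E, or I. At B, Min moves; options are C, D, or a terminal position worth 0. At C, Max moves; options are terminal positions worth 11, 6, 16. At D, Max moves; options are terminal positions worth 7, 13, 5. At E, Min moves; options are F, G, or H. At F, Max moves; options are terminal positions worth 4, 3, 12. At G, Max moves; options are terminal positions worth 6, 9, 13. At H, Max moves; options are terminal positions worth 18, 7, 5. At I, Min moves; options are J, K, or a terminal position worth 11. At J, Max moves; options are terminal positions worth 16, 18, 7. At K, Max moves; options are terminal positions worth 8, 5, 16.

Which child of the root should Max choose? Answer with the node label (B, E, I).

C (Max): max(11, 6, 16) = 16
D (Max): max(7, 13, 5) = 13
B (Min): min(16, 13, 0) = 0
F (Max): max(4, 3, 12) = 12
G (Max): max(6, 9, 13) = 13
H (Max): max(18, 7, 5) = 18
E (Min): min(12, 13, 18) = 12
J (Max): max(16, 18, 7) = 18
K (Max): max(8, 5, 16) = 16
I (Min): min(18, 16, 11) = 11
Root (Max): max(0, 12, 11) = 12
Max picks the child with the highest value: E (value 12).

E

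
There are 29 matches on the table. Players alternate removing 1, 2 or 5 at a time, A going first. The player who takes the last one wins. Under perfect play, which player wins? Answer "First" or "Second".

W/L table (W = player to move can force a win):
i:   0  1  2  3  4  5  6  7  8  9 10 11 12 13 14 15 16 17 18 19 20 21 22 23 24 25 26 27 28 29
     L  W  W  L  W  W  L  W  W  L  W  W  L  W  W  L  W  W  L  W  W  L  W  W  L  W  W  L  W  W
Position 29 is W, so the first player wins.

First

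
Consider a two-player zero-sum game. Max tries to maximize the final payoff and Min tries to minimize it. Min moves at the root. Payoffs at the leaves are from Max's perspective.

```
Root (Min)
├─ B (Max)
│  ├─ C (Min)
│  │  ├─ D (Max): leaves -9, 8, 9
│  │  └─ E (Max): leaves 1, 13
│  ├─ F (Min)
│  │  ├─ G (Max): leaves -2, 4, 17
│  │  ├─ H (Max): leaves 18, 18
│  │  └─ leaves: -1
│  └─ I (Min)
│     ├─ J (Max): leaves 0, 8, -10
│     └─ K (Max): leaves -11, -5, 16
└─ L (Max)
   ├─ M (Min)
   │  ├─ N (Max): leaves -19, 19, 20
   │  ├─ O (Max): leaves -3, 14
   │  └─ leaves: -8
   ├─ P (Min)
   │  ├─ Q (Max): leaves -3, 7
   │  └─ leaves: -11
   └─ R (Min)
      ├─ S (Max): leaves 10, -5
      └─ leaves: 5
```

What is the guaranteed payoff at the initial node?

D (Max): max(-9, 8, 9) = 9
E (Max): max(1, 13) = 13
C (Min): min(9, 13) = 9
G (Max): max(-2, 4, 17) = 17
H (Max): max(18, 18) = 18
F (Min): min(17, 18, -1) = -1
J (Max): max(0, 8, -10) = 8
K (Max): max(-11, -5, 16) = 16
I (Min): min(8, 16) = 8
B (Max): max(9, -1, 8) = 9
N (Max): max(-19, 19, 20) = 20
O (Max): max(-3, 14) = 14
M (Min): min(20, 14, -8) = -8
Q (Max): max(-3, 7) = 7
P (Min): min(7, -11) = -11
S (Max): max(10, -5) = 10
R (Min): min(10, 5) = 5
L (Max): max(-8, -11, 5) = 5
Root (Min): min(9, 5) = 5

5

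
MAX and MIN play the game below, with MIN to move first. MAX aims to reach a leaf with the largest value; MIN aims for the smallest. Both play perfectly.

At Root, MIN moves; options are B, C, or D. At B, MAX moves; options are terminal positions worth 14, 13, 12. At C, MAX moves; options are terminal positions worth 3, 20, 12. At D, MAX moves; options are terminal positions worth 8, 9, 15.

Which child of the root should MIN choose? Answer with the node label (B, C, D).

B

B (MAX): max(14, 13, 12) = 14
C (MAX): max(3, 20, 12) = 20
D (MAX): max(8, 9, 15) = 15
Root (MIN): min(14, 20, 15) = 14
MIN picks the child with the lowest value: B (value 14).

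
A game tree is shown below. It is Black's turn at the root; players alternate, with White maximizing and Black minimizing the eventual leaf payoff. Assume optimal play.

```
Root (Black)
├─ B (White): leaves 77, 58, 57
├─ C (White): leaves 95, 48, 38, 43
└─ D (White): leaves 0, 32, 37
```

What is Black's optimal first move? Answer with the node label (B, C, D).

B (White): max(77, 58, 57) = 77
C (White): max(95, 48, 38, 43) = 95
D (White): max(0, 32, 37) = 37
Root (Black): min(77, 95, 37) = 37
Black picks the child with the lowest value: D (value 37).

D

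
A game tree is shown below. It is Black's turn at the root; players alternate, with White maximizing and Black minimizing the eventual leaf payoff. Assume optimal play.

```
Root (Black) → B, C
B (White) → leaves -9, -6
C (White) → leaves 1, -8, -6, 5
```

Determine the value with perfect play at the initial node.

B (White): max(-9, -6) = -6
C (White): max(1, -8, -6, 5) = 5
Root (Black): min(-6, 5) = -6

-6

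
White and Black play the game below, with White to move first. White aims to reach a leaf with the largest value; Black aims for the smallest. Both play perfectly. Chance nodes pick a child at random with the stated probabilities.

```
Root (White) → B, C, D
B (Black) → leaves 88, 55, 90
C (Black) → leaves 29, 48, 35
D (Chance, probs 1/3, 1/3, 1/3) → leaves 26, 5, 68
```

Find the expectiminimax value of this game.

B (Black): min(88, 55, 90) = 55
C (Black): min(29, 48, 35) = 29
D (Chance): 1/3·26 + 1/3·5 + 1/3·68 = 33
Root (White): max(55, 29, 33) = 55

55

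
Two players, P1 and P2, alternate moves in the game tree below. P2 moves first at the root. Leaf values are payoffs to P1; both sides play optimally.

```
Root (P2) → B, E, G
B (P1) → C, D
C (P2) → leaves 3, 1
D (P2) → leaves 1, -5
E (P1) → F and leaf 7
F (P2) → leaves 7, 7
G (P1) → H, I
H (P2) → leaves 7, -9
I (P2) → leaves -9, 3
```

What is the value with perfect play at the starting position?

-9

C (P2): min(3, 1) = 1
D (P2): min(1, -5) = -5
B (P1): max(1, -5) = 1
F (P2): min(7, 7) = 7
E (P1): max(7, 7) = 7
H (P2): min(7, -9) = -9
I (P2): min(-9, 3) = -9
G (P1): max(-9, -9) = -9
Root (P2): min(1, 7, -9) = -9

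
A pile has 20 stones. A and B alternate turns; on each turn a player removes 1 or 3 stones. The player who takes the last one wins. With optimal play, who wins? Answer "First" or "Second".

Second

i:   0  1  2  3  4  5  6  7  8  9 10 11 12 13 14 15 16 17 18 19 20
     L  W  L  W  L  W  L  W  L  W  L  W  L  W  L  W  L  W  L  W  L
Position 20 is L, so the second player wins.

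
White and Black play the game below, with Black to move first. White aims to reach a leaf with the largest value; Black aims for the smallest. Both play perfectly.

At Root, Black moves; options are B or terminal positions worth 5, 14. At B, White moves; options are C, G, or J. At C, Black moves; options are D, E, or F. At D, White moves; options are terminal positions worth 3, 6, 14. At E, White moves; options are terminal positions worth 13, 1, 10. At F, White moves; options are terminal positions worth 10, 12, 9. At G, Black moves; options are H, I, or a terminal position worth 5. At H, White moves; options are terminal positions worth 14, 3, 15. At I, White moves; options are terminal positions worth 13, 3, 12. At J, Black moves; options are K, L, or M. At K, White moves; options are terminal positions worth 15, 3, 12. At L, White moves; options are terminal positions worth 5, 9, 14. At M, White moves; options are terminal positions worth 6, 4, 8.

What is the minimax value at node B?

12

D: max(3, 6, 14) = 14
E: max(13, 1, 10) = 13
F: max(10, 12, 9) = 12
C: min(14, 13, 12) = 12
H: max(14, 3, 15) = 15
I: max(13, 3, 12) = 13
G: min(15, 13, 5) = 5
K: max(15, 3, 12) = 15
L: max(5, 9, 14) = 14
M: max(6, 4, 8) = 8
J: min(15, 14, 8) = 8
B: max(12, 5, 8) = 12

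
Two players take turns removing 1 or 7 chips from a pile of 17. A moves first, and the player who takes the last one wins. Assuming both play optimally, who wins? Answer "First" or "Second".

Compute winning (W) and losing (L) positions by backward induction:
i:   0  1  2  3  4  5  6  7  8  9 10 11 12 13 14 15 16 17
     L  W  L  W  L  W  L  W  L  W  L  W  L  W  L  W  L  W
Position 17 is W, so the first player wins.

First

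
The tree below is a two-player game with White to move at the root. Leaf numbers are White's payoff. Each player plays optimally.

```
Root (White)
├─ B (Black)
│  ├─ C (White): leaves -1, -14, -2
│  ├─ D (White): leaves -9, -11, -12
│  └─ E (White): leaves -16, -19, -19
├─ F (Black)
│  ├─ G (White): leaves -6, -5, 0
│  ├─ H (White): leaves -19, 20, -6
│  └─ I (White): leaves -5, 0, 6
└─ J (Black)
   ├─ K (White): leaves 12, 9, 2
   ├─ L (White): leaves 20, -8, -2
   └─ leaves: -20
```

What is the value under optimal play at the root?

C (White): max(-1, -14, -2) = -1
D (White): max(-9, -11, -12) = -9
E (White): max(-16, -19, -19) = -16
B (Black): min(-1, -9, -16) = -16
G (White): max(-6, -5, 0) = 0
H (White): max(-19, 20, -6) = 20
I (White): max(-5, 0, 6) = 6
F (Black): min(0, 20, 6) = 0
K (White): max(12, 9, 2) = 12
L (White): max(20, -8, -2) = 20
J (Black): min(12, 20, -20) = -20
Root (White): max(-16, 0, -20) = 0

0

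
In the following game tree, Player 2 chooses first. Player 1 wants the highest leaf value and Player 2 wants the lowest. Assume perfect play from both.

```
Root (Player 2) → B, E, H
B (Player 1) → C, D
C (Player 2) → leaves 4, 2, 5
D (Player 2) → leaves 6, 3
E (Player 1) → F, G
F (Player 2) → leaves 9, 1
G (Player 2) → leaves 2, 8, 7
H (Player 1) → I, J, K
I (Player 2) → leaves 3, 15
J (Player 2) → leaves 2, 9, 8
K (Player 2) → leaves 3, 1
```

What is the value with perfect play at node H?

3

I: min(3, 15) = 3
J: min(2, 9, 8) = 2
K: min(3, 1) = 1
H: max(3, 2, 1) = 3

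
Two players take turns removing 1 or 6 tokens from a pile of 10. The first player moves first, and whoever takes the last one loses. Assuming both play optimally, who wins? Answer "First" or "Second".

i:   0  1  2  3  4  5  6  7  8  9 10
     W  L  W  L  W  L  W  W  L  W  L
Position 10 is L, so the second player wins.

Second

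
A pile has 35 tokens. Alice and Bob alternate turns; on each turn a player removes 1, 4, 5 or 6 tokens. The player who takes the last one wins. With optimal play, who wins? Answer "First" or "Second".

i:   0  1  2  3  4  5  6  7  8  9 10 11 12 13 14 15 16 17 18 19 20 21 22 23 24 25 26 27 28 29 30 31 32 33 34 35
     L  W  L  W  W  W  W  W  W  L  W  L  W  W  W  W  W  W  L  W  L  W  W  W  W  W  W  L  W  L  W  W  W  W  W  W
Position 35 is W, so the first player wins.

First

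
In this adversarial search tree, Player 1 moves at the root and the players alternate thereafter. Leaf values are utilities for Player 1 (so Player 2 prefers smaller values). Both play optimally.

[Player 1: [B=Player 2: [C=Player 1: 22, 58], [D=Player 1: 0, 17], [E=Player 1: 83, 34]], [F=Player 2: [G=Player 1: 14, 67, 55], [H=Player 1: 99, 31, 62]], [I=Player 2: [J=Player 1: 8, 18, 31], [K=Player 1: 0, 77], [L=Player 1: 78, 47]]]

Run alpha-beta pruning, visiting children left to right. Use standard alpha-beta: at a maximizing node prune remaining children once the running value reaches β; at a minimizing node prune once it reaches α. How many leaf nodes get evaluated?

C [α=-∞,β=+∞]: v=58
D [α=-∞,β=58]: v=17
E [α=-∞,β=17]: v=83 after child 1 ≥ β → β-cutoff, skip 1
B [α=-∞,β=+∞]: v=17
G [α=17,β=+∞]: v=67
H [α=17,β=67]: v=99 after child 1 ≥ β → β-cutoff, skip 2
F [α=17,β=+∞]: v=67
J [α=67,β=+∞]: v=31
I [α=67,β=+∞]: v=31 after child 1 ≤ α → α-cutoff, skip 2
Root [α=-∞,β=+∞]: v=67
Leaves evaluated: 12 of 19.

12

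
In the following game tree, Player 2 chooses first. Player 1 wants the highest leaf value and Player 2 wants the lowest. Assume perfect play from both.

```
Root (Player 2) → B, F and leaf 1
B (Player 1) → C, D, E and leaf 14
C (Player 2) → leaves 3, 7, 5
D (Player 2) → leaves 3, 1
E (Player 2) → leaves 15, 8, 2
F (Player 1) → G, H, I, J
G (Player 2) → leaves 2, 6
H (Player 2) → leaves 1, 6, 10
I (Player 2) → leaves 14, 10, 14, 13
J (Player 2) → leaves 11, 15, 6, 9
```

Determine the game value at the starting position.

C (Player 2): min(3, 7, 5) = 3
D (Player 2): min(3, 1) = 1
E (Player 2): min(15, 8, 2) = 2
B (Player 1): max(3, 1, 2, 14) = 14
G (Player 2): min(2, 6) = 2
H (Player 2): min(1, 6, 10) = 1
I (Player 2): min(14, 10, 14, 13) = 10
J (Player 2): min(11, 15, 6, 9) = 6
F (Player 1): max(2, 1, 10, 6) = 10
Root (Player 2): min(14, 10, 1) = 1

1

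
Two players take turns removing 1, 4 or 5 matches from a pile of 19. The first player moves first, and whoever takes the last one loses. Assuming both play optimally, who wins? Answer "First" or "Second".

W/L table (W = player to move can force a win):
i:   0  1  2  3  4  5  6  7  8  9 10 11 12 13 14 15 16 17 18 19
     W  L  W  L  W  W  W  W  W  L  W  L  W  W  W  W  W  L  W  L
Position 19 is L, so the second player wins.

Second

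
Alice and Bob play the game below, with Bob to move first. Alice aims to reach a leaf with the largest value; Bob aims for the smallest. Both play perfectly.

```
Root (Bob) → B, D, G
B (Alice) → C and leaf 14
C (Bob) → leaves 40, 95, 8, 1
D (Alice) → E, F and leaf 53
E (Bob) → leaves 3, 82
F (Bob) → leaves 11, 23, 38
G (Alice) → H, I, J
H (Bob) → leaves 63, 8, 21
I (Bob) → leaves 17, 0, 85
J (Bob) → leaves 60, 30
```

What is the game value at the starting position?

C (Bob): min(40, 95, 8, 1) = 1
B (Alice): max(1, 14) = 14
E (Bob): min(3, 82) = 3
F (Bob): min(11, 23, 38) = 11
D (Alice): max(3, 11, 53) = 53
H (Bob): min(63, 8, 21) = 8
I (Bob): min(17, 0, 85) = 0
J (Bob): min(60, 30) = 30
G (Alice): max(8, 0, 30) = 30
Root (Bob): min(14, 53, 30) = 14

14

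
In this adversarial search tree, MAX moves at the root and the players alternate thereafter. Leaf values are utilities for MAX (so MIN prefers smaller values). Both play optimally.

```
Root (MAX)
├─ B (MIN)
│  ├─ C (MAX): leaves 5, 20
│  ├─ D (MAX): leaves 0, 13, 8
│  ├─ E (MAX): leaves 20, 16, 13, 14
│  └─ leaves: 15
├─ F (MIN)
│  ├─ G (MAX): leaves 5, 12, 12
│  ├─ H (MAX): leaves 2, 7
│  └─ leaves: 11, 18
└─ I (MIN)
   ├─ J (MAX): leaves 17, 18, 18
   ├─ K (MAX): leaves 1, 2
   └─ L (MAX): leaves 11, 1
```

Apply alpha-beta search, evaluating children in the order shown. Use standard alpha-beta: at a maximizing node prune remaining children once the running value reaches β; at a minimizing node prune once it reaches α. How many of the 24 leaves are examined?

C [α=-∞,β=+∞]: v=20
D [α=-∞,β=20]: v=13
E [α=-∞,β=13]: v=20 after child 1 ≥ β → β-cutoff, skip 3
B [α=-∞,β=+∞]: v=13
G [α=13,β=+∞]: v=12
F [α=13,β=+∞]: v=12 after child 1 ≤ α → α-cutoff, skip 3
J [α=13,β=+∞]: v=18
K [α=13,β=18]: v=2
I [α=13,β=+∞]: v=2 after child 2 ≤ α → α-cutoff, skip 1
Root [α=-∞,β=+∞]: v=13
Leaves evaluated: 15 of 24.

15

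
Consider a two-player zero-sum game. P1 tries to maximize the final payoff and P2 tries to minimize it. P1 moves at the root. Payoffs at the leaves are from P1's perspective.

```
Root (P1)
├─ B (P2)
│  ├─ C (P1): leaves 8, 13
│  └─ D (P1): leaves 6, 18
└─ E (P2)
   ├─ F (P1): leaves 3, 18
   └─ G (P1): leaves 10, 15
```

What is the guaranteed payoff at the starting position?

15

C (P1): max(8, 13) = 13
D (P1): max(6, 18) = 18
B (P2): min(13, 18) = 13
F (P1): max(3, 18) = 18
G (P1): max(10, 15) = 15
E (P2): min(18, 15) = 15
Root (P1): max(13, 15) = 15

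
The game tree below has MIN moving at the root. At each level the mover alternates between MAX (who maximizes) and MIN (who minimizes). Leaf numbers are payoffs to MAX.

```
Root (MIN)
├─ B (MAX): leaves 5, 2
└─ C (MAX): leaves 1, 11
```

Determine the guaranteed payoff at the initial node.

B (MAX): max(5, 2) = 5
C (MAX): max(1, 11) = 11
Root (MIN): min(5, 11) = 5

5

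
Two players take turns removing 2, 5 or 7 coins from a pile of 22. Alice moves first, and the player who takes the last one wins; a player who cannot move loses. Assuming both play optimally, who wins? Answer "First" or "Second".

Positions where the player to move wins (W) vs loses (L):
i:   0  1  2  3  4  5  6  7  8  9 10 11 12 13 14 15 16 17 18 19 20 21 22
     L  L  W  W  L  W  W  W  W  W  L  W  W  L  L  W  W  W  W  W  W  W  L
Position 22 is L, so the second player wins.

Second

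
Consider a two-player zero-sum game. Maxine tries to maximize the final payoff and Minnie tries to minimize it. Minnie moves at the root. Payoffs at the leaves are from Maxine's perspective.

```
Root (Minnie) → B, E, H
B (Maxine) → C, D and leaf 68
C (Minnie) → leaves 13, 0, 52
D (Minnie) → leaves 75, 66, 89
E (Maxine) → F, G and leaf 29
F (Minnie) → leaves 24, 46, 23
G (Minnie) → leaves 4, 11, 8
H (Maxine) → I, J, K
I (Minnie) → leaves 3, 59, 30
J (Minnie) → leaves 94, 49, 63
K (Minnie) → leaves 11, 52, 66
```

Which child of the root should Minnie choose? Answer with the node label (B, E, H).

E

C (Minnie): min(13, 0, 52) = 0
D (Minnie): min(75, 66, 89) = 66
B (Maxine): max(0, 66, 68) = 68
F (Minnie): min(24, 46, 23) = 23
G (Minnie): min(4, 11, 8) = 4
E (Maxine): max(23, 4, 29) = 29
I (Minnie): min(3, 59, 30) = 3
J (Minnie): min(94, 49, 63) = 49
K (Minnie): min(11, 52, 66) = 11
H (Maxine): max(3, 49, 11) = 49
Root (Minnie): min(68, 29, 49) = 29
Minnie picks the child with the lowest value: E (value 29).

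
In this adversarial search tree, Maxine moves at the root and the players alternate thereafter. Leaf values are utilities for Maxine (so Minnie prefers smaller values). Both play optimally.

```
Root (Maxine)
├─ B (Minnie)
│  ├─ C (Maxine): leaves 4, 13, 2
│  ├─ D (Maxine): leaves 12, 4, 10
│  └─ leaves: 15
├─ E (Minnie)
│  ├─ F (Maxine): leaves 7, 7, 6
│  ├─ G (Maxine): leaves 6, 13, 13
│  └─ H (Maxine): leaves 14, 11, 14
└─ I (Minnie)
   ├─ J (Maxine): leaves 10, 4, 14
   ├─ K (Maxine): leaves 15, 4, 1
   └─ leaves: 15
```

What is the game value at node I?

14

J: max(10, 4, 14) = 14
K: max(15, 4, 1) = 15
I: min(14, 15, 15) = 14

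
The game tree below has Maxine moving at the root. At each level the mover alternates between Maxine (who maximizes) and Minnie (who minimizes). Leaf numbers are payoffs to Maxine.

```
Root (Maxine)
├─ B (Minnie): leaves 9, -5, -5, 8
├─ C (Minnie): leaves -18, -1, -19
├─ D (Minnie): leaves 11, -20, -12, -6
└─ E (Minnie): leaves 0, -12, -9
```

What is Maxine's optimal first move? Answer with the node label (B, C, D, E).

B (Minnie): min(9, -5, -5, 8) = -5
C (Minnie): min(-18, -1, -19) = -19
D (Minnie): min(11, -20, -12, -6) = -20
E (Minnie): min(0, -12, -9) = -12
Root (Maxine): max(-5, -19, -20, -12) = -5
Maxine picks the child with the highest value: B (value -5).

B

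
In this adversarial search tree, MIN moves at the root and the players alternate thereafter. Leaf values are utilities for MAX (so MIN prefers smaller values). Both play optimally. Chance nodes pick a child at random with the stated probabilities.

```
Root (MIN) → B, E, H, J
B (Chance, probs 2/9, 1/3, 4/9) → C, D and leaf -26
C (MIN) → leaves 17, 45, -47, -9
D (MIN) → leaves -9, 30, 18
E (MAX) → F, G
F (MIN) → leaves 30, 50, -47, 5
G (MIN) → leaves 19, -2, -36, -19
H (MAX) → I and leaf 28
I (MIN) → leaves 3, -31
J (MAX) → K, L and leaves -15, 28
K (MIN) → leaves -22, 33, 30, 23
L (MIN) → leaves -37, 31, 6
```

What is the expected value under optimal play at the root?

C (MIN): min(17, 45, -47, -9) = -47
D (MIN): min(-9, 30, 18) = -9
B (Chance): 2/9·-47 + 1/3·-9 + 4/9·-26 = -25
F (MIN): min(30, 50, -47, 5) = -47
G (MIN): min(19, -2, -36, -19) = -36
E (MAX): max(-47, -36) = -36
I (MIN): min(3, -31) = -31
H (MAX): max(-31, 28) = 28
K (MIN): min(-22, 33, 30, 23) = -22
L (MIN): min(-37, 31, 6) = -37
J (MAX): max(-22, -37, -15, 28) = 28
Root (MIN): min(-25, -36, 28, 28) = -36

-36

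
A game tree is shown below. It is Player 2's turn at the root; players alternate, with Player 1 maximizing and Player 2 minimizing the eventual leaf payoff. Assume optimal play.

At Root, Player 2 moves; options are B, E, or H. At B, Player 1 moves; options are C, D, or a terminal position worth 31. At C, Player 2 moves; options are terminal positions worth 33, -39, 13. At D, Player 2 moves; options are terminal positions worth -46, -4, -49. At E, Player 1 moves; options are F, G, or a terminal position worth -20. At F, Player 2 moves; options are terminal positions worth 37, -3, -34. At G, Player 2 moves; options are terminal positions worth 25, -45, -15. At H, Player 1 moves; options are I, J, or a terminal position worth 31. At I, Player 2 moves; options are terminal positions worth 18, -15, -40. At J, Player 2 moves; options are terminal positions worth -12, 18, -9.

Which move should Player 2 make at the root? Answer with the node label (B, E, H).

C (Player 2): min(33, -39, 13) = -39
D (Player 2): min(-46, -4, -49) = -49
B (Player 1): max(-39, -49, 31) = 31
F (Player 2): min(37, -3, -34) = -34
G (Player 2): min(25, -45, -15) = -45
E (Player 1): max(-34, -45, -20) = -20
I (Player 2): min(18, -15, -40) = -40
J (Player 2): min(-12, 18, -9) = -12
H (Player 1): max(-40, -12, 31) = 31
Root (Player 2): min(31, -20, 31) = -20
Player 2 picks the child with the lowest value: E (value -20).

E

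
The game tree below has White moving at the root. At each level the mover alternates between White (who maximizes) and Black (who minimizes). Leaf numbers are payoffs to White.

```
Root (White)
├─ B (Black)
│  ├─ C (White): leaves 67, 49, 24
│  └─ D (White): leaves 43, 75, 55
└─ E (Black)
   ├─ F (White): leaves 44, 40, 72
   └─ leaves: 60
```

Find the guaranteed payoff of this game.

67

C (White): max(67, 49, 24) = 67
D (White): max(43, 75, 55) = 75
B (Black): min(67, 75) = 67
F (White): max(44, 40, 72) = 72
E (Black): min(72, 60) = 60
Root (White): max(67, 60) = 67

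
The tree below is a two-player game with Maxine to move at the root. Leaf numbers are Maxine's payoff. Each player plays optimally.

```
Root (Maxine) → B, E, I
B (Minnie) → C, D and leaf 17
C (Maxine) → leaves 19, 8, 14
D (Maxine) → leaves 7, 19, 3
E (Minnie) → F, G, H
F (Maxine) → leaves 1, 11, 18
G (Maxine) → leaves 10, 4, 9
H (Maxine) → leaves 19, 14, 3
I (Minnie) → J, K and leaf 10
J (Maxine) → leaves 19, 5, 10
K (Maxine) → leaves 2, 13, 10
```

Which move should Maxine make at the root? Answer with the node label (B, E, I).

C (Maxine): max(19, 8, 14) = 19
D (Maxine): max(7, 19, 3) = 19
B (Minnie): min(19, 19, 17) = 17
F (Maxine): max(1, 11, 18) = 18
G (Maxine): max(10, 4, 9) = 10
H (Maxine): max(19, 14, 3) = 19
E (Minnie): min(18, 10, 19) = 10
J (Maxine): max(19, 5, 10) = 19
K (Maxine): max(2, 13, 10) = 13
I (Minnie): min(19, 13, 10) = 10
Root (Maxine): max(17, 10, 10) = 17
Maxine picks the child with the highest value: B (value 17).

B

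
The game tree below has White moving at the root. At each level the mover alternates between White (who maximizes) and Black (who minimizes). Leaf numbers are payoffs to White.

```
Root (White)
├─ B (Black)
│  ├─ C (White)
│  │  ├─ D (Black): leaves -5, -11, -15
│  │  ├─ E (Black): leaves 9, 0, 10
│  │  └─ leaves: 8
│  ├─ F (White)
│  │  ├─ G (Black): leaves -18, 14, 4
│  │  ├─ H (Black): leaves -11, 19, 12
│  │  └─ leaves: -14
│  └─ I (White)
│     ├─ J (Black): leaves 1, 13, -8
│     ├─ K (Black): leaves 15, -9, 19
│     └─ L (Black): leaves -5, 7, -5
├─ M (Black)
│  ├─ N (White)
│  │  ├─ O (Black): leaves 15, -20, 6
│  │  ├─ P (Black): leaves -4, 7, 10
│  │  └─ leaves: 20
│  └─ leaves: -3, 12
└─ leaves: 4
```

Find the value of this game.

D (Black): min(-5, -11, -15) = -15
E (Black): min(9, 0, 10) = 0
C (White): max(-15, 0, 8) = 8
G (Black): min(-18, 14, 4) = -18
H (Black): min(-11, 19, 12) = -11
F (White): max(-18, -11, -14) = -11
J (Black): min(1, 13, -8) = -8
K (Black): min(15, -9, 19) = -9
L (Black): min(-5, 7, -5) = -5
I (White): max(-8, -9, -5) = -5
B (Black): min(8, -11, -5) = -11
O (Black): min(15, -20, 6) = -20
P (Black): min(-4, 7, 10) = -4
N (White): max(-20, -4, 20) = 20
M (Black): min(20, -3, 12) = -3
Root (White): max(-11, -3, 4) = 4

4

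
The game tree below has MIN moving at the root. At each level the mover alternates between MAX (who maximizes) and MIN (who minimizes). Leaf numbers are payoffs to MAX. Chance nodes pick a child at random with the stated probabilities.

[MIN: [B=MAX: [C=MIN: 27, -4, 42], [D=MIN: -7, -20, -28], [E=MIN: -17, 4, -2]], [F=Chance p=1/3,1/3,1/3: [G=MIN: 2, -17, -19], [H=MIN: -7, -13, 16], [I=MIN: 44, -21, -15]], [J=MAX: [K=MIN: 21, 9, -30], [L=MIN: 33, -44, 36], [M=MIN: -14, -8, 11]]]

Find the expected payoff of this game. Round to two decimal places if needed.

C (MIN): min(27, -4, 42) = -4
D (MIN): min(-7, -20, -28) = -28
E (MIN): min(-17, 4, -2) = -17
B (MAX): max(-4, -28, -17) = -4
G (MIN): min(2, -17, -19) = -19
H (MIN): min(-7, -13, 16) = -13
I (MIN): min(44, -21, -15) = -21
F (Chance): 1/3·-19 + 1/3·-13 + 1/3·-21 = -17.67
K (MIN): min(21, 9, -30) = -30
L (MIN): min(33, -44, 36) = -44
M (MIN): min(-14, -8, 11) = -14
J (MAX): max(-30, -44, -14) = -14
Root (MIN): min(-4, -17.67, -14) = -17.67

-17.67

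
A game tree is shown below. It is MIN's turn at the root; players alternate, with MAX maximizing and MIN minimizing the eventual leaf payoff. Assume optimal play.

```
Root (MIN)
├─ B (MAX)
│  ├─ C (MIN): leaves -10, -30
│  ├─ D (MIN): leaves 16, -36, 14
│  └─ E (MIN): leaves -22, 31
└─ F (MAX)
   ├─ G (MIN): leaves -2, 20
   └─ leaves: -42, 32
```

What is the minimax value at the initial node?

-22

C (MIN): min(-10, -30) = -30
D (MIN): min(16, -36, 14) = -36
E (MIN): min(-22, 31) = -22
B (MAX): max(-30, -36, -22) = -22
G (MIN): min(-2, 20) = -2
F (MAX): max(-2, -42, 32) = 32
Root (MIN): min(-22, 32) = -22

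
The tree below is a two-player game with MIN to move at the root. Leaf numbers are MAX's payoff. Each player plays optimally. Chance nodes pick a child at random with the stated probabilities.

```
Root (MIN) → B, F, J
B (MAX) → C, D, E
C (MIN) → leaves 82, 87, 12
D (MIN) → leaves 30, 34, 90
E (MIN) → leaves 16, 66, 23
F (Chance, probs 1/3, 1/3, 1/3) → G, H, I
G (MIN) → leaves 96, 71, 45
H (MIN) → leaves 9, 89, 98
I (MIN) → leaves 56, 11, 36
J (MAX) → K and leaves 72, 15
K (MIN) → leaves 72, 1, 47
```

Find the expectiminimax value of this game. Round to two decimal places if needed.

21.67

C (MIN): min(82, 87, 12) = 12
D (MIN): min(30, 34, 90) = 30
E (MIN): min(16, 66, 23) = 16
B (MAX): max(12, 30, 16) = 30
G (MIN): min(96, 71, 45) = 45
H (MIN): min(9, 89, 98) = 9
I (MIN): min(56, 11, 36) = 11
F (Chance): 1/3·45 + 1/3·9 + 1/3·11 = 21.67
K (MIN): min(72, 1, 47) = 1
J (MAX): max(1, 72, 15) = 72
Root (MIN): min(30, 21.67, 72) = 21.67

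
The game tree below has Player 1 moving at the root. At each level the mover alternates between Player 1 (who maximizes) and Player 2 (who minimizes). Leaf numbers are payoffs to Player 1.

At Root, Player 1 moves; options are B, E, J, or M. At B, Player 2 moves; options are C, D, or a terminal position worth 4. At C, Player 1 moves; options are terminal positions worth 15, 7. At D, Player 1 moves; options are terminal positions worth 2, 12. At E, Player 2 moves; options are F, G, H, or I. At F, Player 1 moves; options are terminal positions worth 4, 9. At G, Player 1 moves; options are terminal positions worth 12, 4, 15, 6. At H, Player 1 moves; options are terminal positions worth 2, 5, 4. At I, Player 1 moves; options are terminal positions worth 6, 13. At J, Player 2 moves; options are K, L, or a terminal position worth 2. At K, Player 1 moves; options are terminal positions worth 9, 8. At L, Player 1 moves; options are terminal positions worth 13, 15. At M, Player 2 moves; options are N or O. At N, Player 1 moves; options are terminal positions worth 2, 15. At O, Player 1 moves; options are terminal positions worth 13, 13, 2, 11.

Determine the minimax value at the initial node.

13

C (Player 1): max(15, 7) = 15
D (Player 1): max(2, 12) = 12
B (Player 2): min(15, 12, 4) = 4
F (Player 1): max(4, 9) = 9
G (Player 1): max(12, 4, 15, 6) = 15
H (Player 1): max(2, 5, 4) = 5
I (Player 1): max(6, 13) = 13
E (Player 2): min(9, 15, 5, 13) = 5
K (Player 1): max(9, 8) = 9
L (Player 1): max(13, 15) = 15
J (Player 2): min(9, 15, 2) = 2
N (Player 1): max(2, 15) = 15
O (Player 1): max(13, 13, 2, 11) = 13
M (Player 2): min(15, 13) = 13
Root (Player 1): max(4, 5, 2, 13) = 13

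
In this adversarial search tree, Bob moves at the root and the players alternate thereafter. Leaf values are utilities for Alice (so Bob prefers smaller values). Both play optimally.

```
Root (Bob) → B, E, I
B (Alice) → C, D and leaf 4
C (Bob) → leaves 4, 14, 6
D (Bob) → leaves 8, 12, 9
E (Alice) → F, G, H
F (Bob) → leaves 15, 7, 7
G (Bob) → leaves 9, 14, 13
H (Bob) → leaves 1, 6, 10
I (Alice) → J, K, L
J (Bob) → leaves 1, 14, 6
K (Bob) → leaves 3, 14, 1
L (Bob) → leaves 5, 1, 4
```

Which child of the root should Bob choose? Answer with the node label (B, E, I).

C (Bob): min(4, 14, 6) = 4
D (Bob): min(8, 12, 9) = 8
B (Alice): max(4, 8, 4) = 8
F (Bob): min(15, 7, 7) = 7
G (Bob): min(9, 14, 13) = 9
H (Bob): min(1, 6, 10) = 1
E (Alice): max(7, 9, 1) = 9
J (Bob): min(1, 14, 6) = 1
K (Bob): min(3, 14, 1) = 1
L (Bob): min(5, 1, 4) = 1
I (Alice): max(1, 1, 1) = 1
Root (Bob): min(8, 9, 1) = 1
Bob picks the child with the lowest value: I (value 1).

I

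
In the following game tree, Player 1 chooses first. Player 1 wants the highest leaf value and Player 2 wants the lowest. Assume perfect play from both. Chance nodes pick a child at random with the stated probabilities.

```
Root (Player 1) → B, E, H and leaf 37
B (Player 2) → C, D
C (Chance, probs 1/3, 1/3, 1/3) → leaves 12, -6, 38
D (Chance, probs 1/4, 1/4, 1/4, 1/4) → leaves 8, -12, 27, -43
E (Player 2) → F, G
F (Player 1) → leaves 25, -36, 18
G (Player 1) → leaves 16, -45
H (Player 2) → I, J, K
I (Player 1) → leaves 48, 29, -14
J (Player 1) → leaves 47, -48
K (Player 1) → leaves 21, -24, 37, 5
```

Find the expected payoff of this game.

C (Chance): 1/3·12 + 1/3·-6 + 1/3·38 = 14.67
D (Chance): 1/4·8 + 1/4·-12 + 1/4·27 + 1/4·-43 = -5
B (Player 2): min(14.67, -5) = -5
F (Player 1): max(25, -36, 18) = 25
G (Player 1): max(16, -45) = 16
E (Player 2): min(25, 16) = 16
I (Player 1): max(48, 29, -14) = 48
J (Player 1): max(47, -48) = 47
K (Player 1): max(21, -24, 37, 5) = 37
H (Player 2): min(48, 47, 37) = 37
Root (Player 1): max(-5, 16, 37, 37) = 37

37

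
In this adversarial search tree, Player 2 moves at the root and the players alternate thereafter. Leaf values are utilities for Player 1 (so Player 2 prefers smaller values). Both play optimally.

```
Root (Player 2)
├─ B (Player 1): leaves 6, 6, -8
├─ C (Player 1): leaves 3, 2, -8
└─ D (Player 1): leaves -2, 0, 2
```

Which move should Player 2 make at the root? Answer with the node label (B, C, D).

D

B (Player 1): max(6, 6, -8) = 6
C (Player 1): max(3, 2, -8) = 3
D (Player 1): max(-2, 0, 2) = 2
Root (Player 2): min(6, 3, 2) = 2
Player 2 picks the child with the lowest value: D (value 2).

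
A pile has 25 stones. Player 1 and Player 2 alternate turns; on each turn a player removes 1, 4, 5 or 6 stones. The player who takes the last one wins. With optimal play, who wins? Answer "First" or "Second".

W/L table (W = player to move can force a win):
i:   0  1  2  3  4  5  6  7  8  9 10 11 12 13 14 15 16 17 18 19 20 21 22 23 24 25
     L  W  L  W  W  W  W  W  W  L  W  L  W  W  W  W  W  W  L  W  L  W  W  W  W  W
Position 25 is W, so the first player wins.

First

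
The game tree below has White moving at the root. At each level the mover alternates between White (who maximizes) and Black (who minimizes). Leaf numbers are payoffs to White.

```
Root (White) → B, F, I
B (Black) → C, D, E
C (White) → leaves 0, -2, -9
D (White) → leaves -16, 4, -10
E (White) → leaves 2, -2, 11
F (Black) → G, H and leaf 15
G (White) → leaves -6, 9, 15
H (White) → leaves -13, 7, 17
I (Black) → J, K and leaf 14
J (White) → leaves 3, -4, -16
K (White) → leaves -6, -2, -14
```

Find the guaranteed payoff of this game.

15

C (White): max(0, -2, -9) = 0
D (White): max(-16, 4, -10) = 4
E (White): max(2, -2, 11) = 11
B (Black): min(0, 4, 11) = 0
G (White): max(-6, 9, 15) = 15
H (White): max(-13, 7, 17) = 17
F (Black): min(15, 17, 15) = 15
J (White): max(3, -4, -16) = 3
K (White): max(-6, -2, -14) = -2
I (Black): min(3, -2, 14) = -2
Root (White): max(0, 15, -2) = 15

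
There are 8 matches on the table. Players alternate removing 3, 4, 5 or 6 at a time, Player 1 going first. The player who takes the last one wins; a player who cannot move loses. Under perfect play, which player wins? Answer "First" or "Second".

Positions where the player to move wins (W) vs loses (L):
i:   0  1  2  3  4  5  6  7  8
     L  L  L  W  W  W  W  W  W
Position 8 is W, so the first player wins.

First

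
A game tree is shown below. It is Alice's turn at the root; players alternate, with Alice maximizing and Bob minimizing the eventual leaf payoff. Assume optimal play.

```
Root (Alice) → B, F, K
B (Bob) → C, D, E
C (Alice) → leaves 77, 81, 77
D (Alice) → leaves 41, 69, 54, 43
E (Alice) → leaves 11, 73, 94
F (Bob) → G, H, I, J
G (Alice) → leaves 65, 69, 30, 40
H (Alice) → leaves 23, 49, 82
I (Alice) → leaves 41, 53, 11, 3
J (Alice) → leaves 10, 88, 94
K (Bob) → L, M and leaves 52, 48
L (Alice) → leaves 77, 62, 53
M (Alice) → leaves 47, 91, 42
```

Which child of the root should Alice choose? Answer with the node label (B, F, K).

C (Alice): max(77, 81, 77) = 81
D (Alice): max(41, 69, 54, 43) = 69
E (Alice): max(11, 73, 94) = 94
B (Bob): min(81, 69, 94) = 69
G (Alice): max(65, 69, 30, 40) = 69
H (Alice): max(23, 49, 82) = 82
I (Alice): max(41, 53, 11, 3) = 53
J (Alice): max(10, 88, 94) = 94
F (Bob): min(69, 82, 53, 94) = 53
L (Alice): max(77, 62, 53) = 77
M (Alice): max(47, 91, 42) = 91
K (Bob): min(77, 91, 52, 48) = 48
Root (Alice): max(69, 53, 48) = 69
Alice picks the child with the highest value: B (value 69).

B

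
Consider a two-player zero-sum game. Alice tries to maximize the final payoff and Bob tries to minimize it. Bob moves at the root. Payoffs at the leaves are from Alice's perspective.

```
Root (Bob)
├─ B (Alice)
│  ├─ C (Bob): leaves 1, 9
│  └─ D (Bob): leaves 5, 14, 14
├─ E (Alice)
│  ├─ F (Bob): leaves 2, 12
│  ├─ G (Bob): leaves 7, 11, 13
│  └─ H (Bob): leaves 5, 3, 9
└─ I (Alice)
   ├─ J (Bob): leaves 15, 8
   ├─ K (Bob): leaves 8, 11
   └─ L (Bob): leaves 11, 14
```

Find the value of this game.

5

C (Bob): min(1, 9) = 1
D (Bob): min(5, 14, 14) = 5
B (Alice): max(1, 5) = 5
F (Bob): min(2, 12) = 2
G (Bob): min(7, 11, 13) = 7
H (Bob): min(5, 3, 9) = 3
E (Alice): max(2, 7, 3) = 7
J (Bob): min(15, 8) = 8
K (Bob): min(8, 11) = 8
L (Bob): min(11, 14) = 11
I (Alice): max(8, 8, 11) = 11
Root (Bob): min(5, 7, 11) = 5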